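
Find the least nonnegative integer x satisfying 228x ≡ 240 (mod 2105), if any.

555

gcd(2105, 228) = 1  (2105 = 9*228 + 53, 228 = 4*53 + 16, 53 = 3*16 + 5, 16 = 3*5 + 1, 5 = 5*1).
1 divides 240, so solutions exist.
Back-substituting, 228*(397) + 2105*(-43) = 1.
So 228*(397) ≡ 1 (mod 2105); multiply by 240: x ≡ 95280 (mod 2105).
Smallest nonnegative: x = 95280 mod 2105 = 555.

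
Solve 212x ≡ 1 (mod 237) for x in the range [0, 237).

gcd(237, 212) = 1  (237 = 1·212 + 25, 212 = 8·25 + 12, 25 = 2·12 + 1, 12 = 12·1).
Back-substituting, 212·(-19) + 237·(17) = 1.
So 212·-19 ≡ 1 (mod 237), and -19 mod 237 = 218.

218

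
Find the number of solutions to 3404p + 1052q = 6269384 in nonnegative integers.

7

gcd(3404, 1052):
  3404 = 3×1052 + 248
  1052 = 4×248 + 60
  248 = 4×60 + 8
  60 = 7×8 + 4
  8 = 2×4
so gcd(3404, 1052) = 4.
Back-substitute for Bézout coefficients:
  4 = 60 - 7×8
  ... = 3404×(-123) + 1052×(398)
Scale by 1567346: one solution is (-192783558, 623803708). Reduce p mod 263: (176, 5390).
General: p = 176 + 263t, q = 5390 - 851t.
p ≥ 0 ⇒ t ≥ 0; q ≥ 0 ⇒ t ≤ 6. So t ∈ [0, 6]: 7 solutions.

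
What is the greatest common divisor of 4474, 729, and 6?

gcd(4474, 729) = 1.
gcd(1, 6) = 1.

1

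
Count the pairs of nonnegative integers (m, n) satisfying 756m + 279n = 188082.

gcd(756, 279) = 9.
By Bézout, 756*(-7) + 279*(19) = 9.
One solution: (3, 666).
General: m = 3 + 31t, n = 666 - 84t.
m ≥ 0 ⇒ t ≥ 0; n ≥ 0 ⇒ t ≤ 7. So t ∈ [0, 7]: 8 solutions.

8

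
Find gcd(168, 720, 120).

24

gcd(720, 168) = 24  (720 = 4*168 + 48, 168 = 3*48 + 24, 48 = 2*24).
gcd(24, 120) = 24.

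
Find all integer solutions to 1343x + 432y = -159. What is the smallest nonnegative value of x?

gcd(1343, 432) = 1  (1343 = 3·432 + 47, 432 = 9·47 + 9, 47 = 5·9 + 2, 9 = 4·2 + 1, 2 = 2·1).
1 divides -159, so solutions exist.
Back-substituting, 1343·(-193) + 432·(600) = 1.
Scale by -159/1 = -159: (x₀, y₀) = (30687, -95400).
General solution: x = 30687 + 432t, y = -95400 - 1343t for integer t.
x ≥ 0: smallest is 30687 mod 432 = 15 (at t = -71), with y = -47.

15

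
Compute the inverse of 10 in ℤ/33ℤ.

10

gcd(33, 10):
  33 = 3·10 + 3
  10 = 3·3 + 1
  3 = 3·1
so gcd(33, 10) = 1.
Back-substitute for Bézout coefficients:
  1 = 10 - 3·3
  ... = 10·(10) + 33·(-3)
So 10·10 ≡ 1 (mod 33), and 10 mod 33 = 10.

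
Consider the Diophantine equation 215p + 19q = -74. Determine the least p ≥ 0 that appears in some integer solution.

gcd(215, 19) = 1  (215 = 11·19 + 6, 19 = 3·6 + 1, 6 = 6·1).
1 divides -74, so solutions exist.
Back-substituting, 215·(-3) + 19·(34) = 1.
Scale by -74/1 = -74: (p₀, q₀) = (222, -2516).
General solution: p = 222 + 19t, q = -2516 - 215t for integer t.
p ≥ 0: smallest is 222 mod 19 = 13 (at t = -11), with q = -151.

13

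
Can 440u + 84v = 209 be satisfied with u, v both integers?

no

gcd(440, 84) = 4  (440 = 5·84 + 20, 84 = 4·20 + 4, 20 = 5·4).
4 does not divide 209 (remainder 1), so no integer solutions.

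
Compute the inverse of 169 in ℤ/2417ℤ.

gcd(2417, 169):
  2417 = 14×169 + 51
  169 = 3×51 + 16
  51 = 3×16 + 3
  16 = 5×3 + 1
  3 = 3×1
so gcd(2417, 169) = 1.
Back-substitute for Bézout coefficients:
  1 = 16 - 5×3
  ... = 169×(758) + 2417×(-53)
So 169×758 ≡ 1 (mod 2417), and 758 mod 2417 = 758.

758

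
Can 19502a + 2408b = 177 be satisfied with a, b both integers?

gcd(19502, 2408) = 14.
14 does not divide 177 (remainder 9), so no integer solutions.

no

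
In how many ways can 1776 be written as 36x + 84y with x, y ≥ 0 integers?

gcd(84, 36) = 12  (84 = 2×36 + 12, 36 = 3×12).
Back-substituting, 36×(-2) + 84×(1) = 12.
Scale by 148: one solution is (-296, 148). Reduce x mod 7: (5, 19).
General: x = 5 + 7t, y = 19 - 3t.
x ≥ 0 ⇒ t ≥ 0; y ≥ 0 ⇒ t ≤ 6. So t ∈ [0, 6]: 7 solutions.

7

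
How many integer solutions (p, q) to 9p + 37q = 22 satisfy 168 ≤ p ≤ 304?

4

gcd(37, 9) = 1  (37 = 4×9 + 1, 9 = 9×1).
Back-substituting, 9×(-4) + 37×(1) = 1.
Scale by 22: particular solution (-88, 22); reduce p mod 37: (23, -5).
General solution: p = 23 + 37t, q = -5 - 9t for integer t.
168 ≤ 23 + 37t ≤ 304 gives t ∈ [4, 7], which is 4 values.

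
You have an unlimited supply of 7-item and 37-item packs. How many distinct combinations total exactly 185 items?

Need nonnegative integers with 7j + 37k = 185.
gcd(7, 37) = 1, and 7·(16) + 37·(-3) = 1.
So (j₀, k₀) = (2960, -555); general j = 2960 + 37t, k = -555 - 7t.
j ≥ 0 ⇒ t ≥ -80; k ≥ 0 ⇒ t ≤ -80. That's 1 value of t.

1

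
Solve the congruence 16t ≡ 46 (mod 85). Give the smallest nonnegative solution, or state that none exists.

gcd(85, 16) = 1  (85 = 5*16 + 5, 16 = 3*5 + 1, 5 = 5*1).
1 divides 46, so solutions exist.
Back-substituting, 16*(16) + 85*(-3) = 1.
So 16*(16) ≡ 1 (mod 85); multiply by 46: t ≡ 736 (mod 85).
Smallest nonnegative: t = 736 mod 85 = 56.

56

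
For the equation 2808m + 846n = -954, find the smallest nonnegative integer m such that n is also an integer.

gcd(2808, 846) = 18.
18 divides -954, so solutions exist.
By Bézout, 2808*(22) + 846*(-73) = 18.
Scale by -954/18 = -53: (m₀, n₀) = (-1166, 3869).
General solution: m = -1166 + 47t, n = 3869 - 156t for integer t.
m ≥ 0: smallest is -1166 mod 47 = 9 (at t = 25), with n = -31.

9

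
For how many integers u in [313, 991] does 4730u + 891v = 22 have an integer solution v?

8

gcd(4730, 891) = 11  (4730 = 5×891 + 275, 891 = 3×275 + 66, 275 = 4×66 + 11, 66 = 6×11).
Back-substituting, 4730×(13) + 891×(-69) = 11.
Scale by 2: particular solution (26, -138); reduce u mod 81: (26, -138).
General solution: u = 26 + 81t, v = -138 - 430t for integer t.
313 ≤ 26 + 81t ≤ 991 gives t ∈ [4, 11], which is 8 values.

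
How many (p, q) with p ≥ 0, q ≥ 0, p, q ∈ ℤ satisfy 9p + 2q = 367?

20

gcd(9, 2) = 1.
By Bézout, 9×(1) + 2×(-4) = 1.
One solution: (1, 179).
General: p = 1 + 2t, q = 179 - 9t.
p ≥ 0 ⇒ t ≥ 0; q ≥ 0 ⇒ t ≤ 19. So t ∈ [0, 19]: 20 solutions.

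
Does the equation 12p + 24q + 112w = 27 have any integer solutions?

no

gcd(24, 12):
  24 = 2×12
so gcd(24, 12) = 12.
gcd(12, 112) = 4.
4 does not divide 27 (remainder 3), so no integer solutions.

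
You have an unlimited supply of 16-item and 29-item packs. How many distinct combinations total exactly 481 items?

1

Need nonnegative integers with 16j + 29k = 481.
gcd(16, 29) = 1, and 16·(-9) + 29·(5) = 1.
So (j₀, k₀) = (-4329, 2405); general j = -4329 + 29t, k = 2405 - 16t.
j ≥ 0 ⇒ t ≥ 150; k ≥ 0 ⇒ t ≤ 150. That's 1 value of t.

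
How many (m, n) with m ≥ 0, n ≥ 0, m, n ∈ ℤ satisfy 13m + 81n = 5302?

5

gcd(81, 13):
  81 = 6×13 + 3
  13 = 4×3 + 1
  3 = 3×1
so gcd(81, 13) = 1.
Back-substitute for Bézout coefficients:
  1 = 13 - 4×3
  ... = 13×(25) + 81×(-4)
Scale by 5302: one solution is (132550, -21208). Reduce m mod 81: (34, 60).
General: m = 34 + 81t, n = 60 - 13t.
m ≥ 0 ⇒ t ≥ 0; n ≥ 0 ⇒ t ≤ 4. So t ∈ [0, 4]: 5 solutions.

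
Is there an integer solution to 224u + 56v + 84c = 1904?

yes

gcd(224, 56) = 56  (224 = 4×56).
gcd(56, 84) = 28.
28 divides 1904, so integer solutions exist.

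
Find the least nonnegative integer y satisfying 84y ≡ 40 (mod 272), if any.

gcd(272, 84) = 4.
4 divides 40, so solutions exist.
By Bézout, 84×(13) + 272×(-4) = 4.
So 84×(13) ≡ 4 (mod 272); multiply by 10: y ≡ 130 (mod 68).
Smallest nonnegative: y = 130 mod 68 = 62.

62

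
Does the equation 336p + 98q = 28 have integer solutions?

gcd(336, 98) = 14  (336 = 3×98 + 42, 98 = 2×42 + 14, 42 = 3×14).
14 divides 28, so integer solutions exist.

yes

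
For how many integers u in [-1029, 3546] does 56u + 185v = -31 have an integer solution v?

24

gcd(185, 56) = 1.
By Bézout, 56*(76) + 185*(-23) = 1.
Particular solution: (49, -15).
General solution: u = 49 + 185t, v = -15 - 56t for integer t.
-1029 ≤ 49 + 185t ≤ 3546 gives t ∈ [-5, 18], which is 24 values.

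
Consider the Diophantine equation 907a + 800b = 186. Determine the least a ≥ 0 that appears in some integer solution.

gcd(907, 800):
  907 = 1×800 + 107
  800 = 7×107 + 51
  107 = 2×51 + 5
  51 = 10×5 + 1
  5 = 5×1
so gcd(907, 800) = 1.
1 divides 186, so solutions exist.
Back-substitute for Bézout coefficients:
  1 = 51 - 10×5
  ... = 907×(-157) + 800×(178)
Scale by 186/1 = 186: (a₀, b₀) = (-29202, 33108).
General solution: a = -29202 + 800t, b = 33108 - 907t for integer t.
a ≥ 0: smallest is -29202 mod 800 = 398 (at t = 37), with b = -451.

398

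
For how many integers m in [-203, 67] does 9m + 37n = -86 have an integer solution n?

gcd(37, 9):
  37 = 4×9 + 1
  9 = 9×1
so gcd(37, 9) = 1.
Back-substitute for Bézout coefficients:
  1 = 37 - 4×9
  ... = 9×(-4) + 37×(1)
Scale by -86: particular solution (344, -86); reduce m mod 37: (11, -5).
General solution: m = 11 + 37t, n = -5 - 9t for integer t.
-203 ≤ 11 + 37t ≤ 67 gives t ∈ [-5, 1], which is 7 values.

7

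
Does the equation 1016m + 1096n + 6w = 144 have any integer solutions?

gcd(1096, 1016) = 8  (1096 = 1×1016 + 80, 1016 = 12×80 + 56, 80 = 1×56 + 24, 56 = 2×24 + 8, 24 = 3×8).
gcd(8, 6) = 2.
2 divides 144, so integer solutions exist.

yes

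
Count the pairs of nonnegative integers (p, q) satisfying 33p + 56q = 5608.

3

gcd(56, 33) = 1  (56 = 1×33 + 23, 33 = 1×23 + 10, 23 = 2×10 + 3, 10 = 3×3 + 1, 3 = 3×1).
Back-substituting, 33×(17) + 56×(-10) = 1.
Scale by 5608: one solution is (95336, -56080). Reduce p mod 56: (24, 86).
General: p = 24 + 56t, q = 86 - 33t.
p ≥ 0 ⇒ t ≥ 0; q ≥ 0 ⇒ t ≤ 2. So t ∈ [0, 2]: 3 solutions.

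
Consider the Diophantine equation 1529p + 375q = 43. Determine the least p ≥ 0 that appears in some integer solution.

gcd(1529, 375):
  1529 = 4*375 + 29
  375 = 12*29 + 27
  29 = 1*27 + 2
  27 = 13*2 + 1
  2 = 2*1
so gcd(1529, 375) = 1.
1 divides 43, so solutions exist.
Back-substitute for Bézout coefficients:
  1 = 27 - 13*2
  ... = 1529*(-181) + 375*(738)
Scale by 43/1 = 43: (p₀, q₀) = (-7783, 31734).
General solution: p = -7783 + 375t, q = 31734 - 1529t for integer t.
p ≥ 0: smallest is -7783 mod 375 = 92 (at t = 21), with q = -375.

92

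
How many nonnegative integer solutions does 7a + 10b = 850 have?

gcd(10, 7) = 1.
By Bézout, 7·(3) + 10·(-2) = 1.
One solution: (0, 85).
General: a = 0 + 10t, b = 85 - 7t.
a ≥ 0 ⇒ t ≥ 0; b ≥ 0 ⇒ t ≤ 12. So t ∈ [0, 12]: 13 solutions.

13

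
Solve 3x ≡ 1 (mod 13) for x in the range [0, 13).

gcd(13, 3) = 1.
By Bézout, 3×(-4) + 13×(1) = 1.
So 3×-4 ≡ 1 (mod 13), and -4 mod 13 = 9.

9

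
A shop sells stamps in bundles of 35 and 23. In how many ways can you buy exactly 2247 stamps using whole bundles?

Need nonnegative integers with 35j + 23k = 2247.
gcd(35, 23) = 1, and 35·(2) + 23·(-3) = 1.
So (j₀, k₀) = (4494, -6741); general j = 4494 + 23t, k = -6741 - 35t.
j ≥ 0 ⇒ t ≥ -195; k ≥ 0 ⇒ t ≤ -193. That's 3 values of t.

3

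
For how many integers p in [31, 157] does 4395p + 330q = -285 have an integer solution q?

gcd(4395, 330):
  4395 = 13·330 + 105
  330 = 3·105 + 15
  105 = 7·15
so gcd(4395, 330) = 15.
Back-substitute for Bézout coefficients:
  15 = 330 - 3·105
  ... = 4395·(-3) + 330·(40)
Scale by -19: particular solution (57, -760); reduce p mod 22: (13, -174).
General solution: p = 13 + 22t, q = -174 - 293t for integer t.
31 ≤ 13 + 22t ≤ 157 gives t ∈ [1, 6], which is 6 values.

6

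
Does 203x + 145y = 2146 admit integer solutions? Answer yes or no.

yes

gcd(203, 145) = 29.
29 divides 2146, so integer solutions exist.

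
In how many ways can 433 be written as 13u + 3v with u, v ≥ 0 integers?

gcd(13, 3) = 1  (13 = 4*3 + 1, 3 = 3*1).
Back-substituting, 13*(1) + 3*(-4) = 1.
Scale by 433: one solution is (433, -1732). Reduce u mod 3: (1, 140).
General: u = 1 + 3t, v = 140 - 13t.
u ≥ 0 ⇒ t ≥ 0; v ≥ 0 ⇒ t ≤ 10. So t ∈ [0, 10]: 11 solutions.

11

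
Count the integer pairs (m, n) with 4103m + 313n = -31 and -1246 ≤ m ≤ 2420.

gcd(4103, 313):
  4103 = 13·313 + 34
  313 = 9·34 + 7
  34 = 4·7 + 6
  7 = 1·6 + 1
  6 = 6·1
so gcd(4103, 313) = 1.
Back-substitute for Bézout coefficients:
  1 = 7 - 1·6
  ... = 4103·(-46) + 313·(603)
Scale by -31: particular solution (1426, -18693); reduce m mod 313: (174, -2281).
General solution: m = 174 + 313t, n = -2281 - 4103t for integer t.
-1246 ≤ 174 + 313t ≤ 2420 gives t ∈ [-4, 7], which is 12 values.

12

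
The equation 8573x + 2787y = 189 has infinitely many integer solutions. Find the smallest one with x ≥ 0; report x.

1539

gcd(8573, 2787):
  8573 = 3·2787 + 212
  2787 = 13·212 + 31
  212 = 6·31 + 26
  31 = 1·26 + 5
  26 = 5·5 + 1
  5 = 5·1
so gcd(8573, 2787) = 1.
1 divides 189, so solutions exist.
Back-substitute for Bézout coefficients:
  1 = 26 - 5·5
  ... = 8573·(539) + 2787·(-1658)
Scale by 189/1 = 189: (x₀, y₀) = (101871, -313362).
General solution: x = 101871 + 2787t, y = -313362 - 8573t for integer t.
x ≥ 0: smallest is 101871 mod 2787 = 1539 (at t = -36), with y = -4734.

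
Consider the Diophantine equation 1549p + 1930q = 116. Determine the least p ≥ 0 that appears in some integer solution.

gcd(1930, 1549) = 1  (1930 = 1·1549 + 381, 1549 = 4·381 + 25, 381 = 15·25 + 6, 25 = 4·6 + 1, 6 = 6·1).
1 divides 116, so solutions exist.
Back-substituting, 1549·(309) + 1930·(-248) = 1.
Scale by 116/1 = 116: (p₀, q₀) = (35844, -28768).
General solution: p = 35844 + 1930t, q = -28768 - 1549t for integer t.
p ≥ 0: smallest is 35844 mod 1930 = 1104 (at t = -18), with q = -886.

1104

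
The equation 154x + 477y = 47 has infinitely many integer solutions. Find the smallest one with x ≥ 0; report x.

gcd(477, 154):
  477 = 3×154 + 15
  154 = 10×15 + 4
  15 = 3×4 + 3
  4 = 1×3 + 1
  3 = 3×1
so gcd(477, 154) = 1.
1 divides 47, so solutions exist.
Back-substitute for Bézout coefficients:
  1 = 4 - 1×3
  ... = 154×(127) + 477×(-41)
Scale by 47/1 = 47: (x₀, y₀) = (5969, -1927).
General solution: x = 5969 + 477t, y = -1927 - 154t for integer t.
x ≥ 0: smallest is 5969 mod 477 = 245 (at t = -12), with y = -79.

245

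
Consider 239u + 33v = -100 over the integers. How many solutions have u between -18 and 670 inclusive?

21

gcd(239, 33):
  239 = 7*33 + 8
  33 = 4*8 + 1
  8 = 8*1
so gcd(239, 33) = 1.
Back-substitute for Bézout coefficients:
  1 = 33 - 4*8
  ... = 239*(-4) + 33*(29)
Scale by -100: particular solution (400, -2900); reduce u mod 33: (4, -32).
General solution: u = 4 + 33t, v = -32 - 239t for integer t.
-18 ≤ 4 + 33t ≤ 670 gives t ∈ [0, 20], which is 21 values.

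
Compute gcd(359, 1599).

1

gcd(1599, 359):
  1599 = 4×359 + 163
  359 = 2×163 + 33
  163 = 4×33 + 31
  33 = 1×31 + 2
  31 = 15×2 + 1
  2 = 2×1
so gcd(1599, 359) = 1.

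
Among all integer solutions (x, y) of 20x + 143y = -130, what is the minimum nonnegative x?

65

gcd(143, 20) = 1.
1 divides -130, so solutions exist.
By Bézout, 20*(-50) + 143*(7) = 1.
Scale by -130/1 = -130: (x₀, y₀) = (6500, -910).
General solution: x = 6500 + 143t, y = -910 - 20t for integer t.
x ≥ 0: smallest is 6500 mod 143 = 65 (at t = -45), with y = -10.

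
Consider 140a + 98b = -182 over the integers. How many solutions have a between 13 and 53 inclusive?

5

gcd(140, 98):
  140 = 1*98 + 42
  98 = 2*42 + 14
  42 = 3*14
so gcd(140, 98) = 14.
Back-substitute for Bézout coefficients:
  14 = 98 - 2*42
  ... = 140*(-2) + 98*(3)
Scale by -13: particular solution (26, -39); reduce a mod 7: (5, -9).
General solution: a = 5 + 7t, b = -9 - 10t for integer t.
13 ≤ 5 + 7t ≤ 53 gives t ∈ [2, 6], which is 5 values.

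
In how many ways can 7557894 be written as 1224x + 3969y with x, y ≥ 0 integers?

gcd(3969, 1224) = 9.
By Bézout, 1224·(-107) + 3969·(33) = 9.
One solution: (111, 1870).
General: x = 111 + 441t, y = 1870 - 136t.
x ≥ 0 ⇒ t ≥ 0; y ≥ 0 ⇒ t ≤ 13. So t ∈ [0, 13]: 14 solutions.

14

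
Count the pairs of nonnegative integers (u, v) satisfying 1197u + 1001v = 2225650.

13

gcd(1197, 1001):
  1197 = 1·1001 + 196
  1001 = 5·196 + 21
  196 = 9·21 + 7
  21 = 3·7
so gcd(1197, 1001) = 7.
Back-substitute for Bézout coefficients:
  7 = 196 - 9·21
  ... = 1197·(46) + 1001·(-55)
Scale by 317950: one solution is (14625700, -17487250). Reduce u mod 143: (89, 2117).
General: u = 89 + 143t, v = 2117 - 171t.
u ≥ 0 ⇒ t ≥ 0; v ≥ 0 ⇒ t ≤ 12. So t ∈ [0, 12]: 13 solutions.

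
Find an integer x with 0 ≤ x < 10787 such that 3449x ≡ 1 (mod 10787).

10027

gcd(10787, 3449):
  10787 = 3×3449 + 440
  3449 = 7×440 + 369
  440 = 1×369 + 71
  369 = 5×71 + 14
  71 = 5×14 + 1
  14 = 14×1
so gcd(10787, 3449) = 1.
Back-substitute for Bézout coefficients:
  1 = 71 - 5×14
  ... = 3449×(-760) + 10787×(243)
So 3449×-760 ≡ 1 (mod 10787), and -760 mod 10787 = 10027.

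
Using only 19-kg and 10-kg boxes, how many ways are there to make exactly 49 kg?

1

Need nonnegative integers with 19j + 10k = 49.
gcd(19, 10) = 1, and 19·(-1) + 10·(2) = 1.
So (j₀, k₀) = (-49, 98); general j = -49 + 10t, k = 98 - 19t.
j ≥ 0 ⇒ t ≥ 5; k ≥ 0 ⇒ t ≤ 5. That's 1 value of t.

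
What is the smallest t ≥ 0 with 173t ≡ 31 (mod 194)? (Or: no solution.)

gcd(194, 173) = 1.
1 divides 31, so solutions exist.
By Bézout, 173·(-37) + 194·(33) = 1.
So 173·(-37) ≡ 1 (mod 194); multiply by 31: t ≡ -1147 (mod 194).
Smallest nonnegative: t = -1147 mod 194 = 17.

17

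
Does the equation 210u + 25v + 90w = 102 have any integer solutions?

no

gcd(210, 25) = 5  (210 = 8·25 + 10, 25 = 2·10 + 5, 10 = 2·5).
gcd(5, 90) = 5.
5 does not divide 102 (remainder 2), so no integer solutions.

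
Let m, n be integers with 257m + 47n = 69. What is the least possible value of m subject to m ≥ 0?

gcd(257, 47):
  257 = 5·47 + 22
  47 = 2·22 + 3
  22 = 7·3 + 1
  3 = 3·1
so gcd(257, 47) = 1.
1 divides 69, so solutions exist.
Back-substitute for Bézout coefficients:
  1 = 22 - 7·3
  ... = 257·(15) + 47·(-82)
Scale by 69/1 = 69: (m₀, n₀) = (1035, -5658).
General solution: m = 1035 + 47t, n = -5658 - 257t for integer t.
m ≥ 0: smallest is 1035 mod 47 = 1 (at t = -22), with n = -4.

1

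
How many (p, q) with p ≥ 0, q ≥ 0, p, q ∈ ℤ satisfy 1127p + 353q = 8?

gcd(1127, 353):
  1127 = 3·353 + 68
  353 = 5·68 + 13
  68 = 5·13 + 3
  13 = 4·3 + 1
  3 = 3·1
so gcd(1127, 353) = 1.
Back-substitute for Bézout coefficients:
  1 = 13 - 4·3
  ... = 1127·(-109) + 353·(348)
Scale by 8: one solution is (-872, 2784). Reduce p mod 353: (187, -597).
General: p = 187 + 353t, q = -597 - 1127t.
p ≥ 0 ⇒ t ≥ 0; q ≥ 0 ⇒ t ≤ -1. So t ∈ [0, -1]: 0 solutions.

0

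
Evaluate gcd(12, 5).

gcd(12, 5) = 1  (12 = 2×5 + 2, 5 = 2×2 + 1, 2 = 2×1).

1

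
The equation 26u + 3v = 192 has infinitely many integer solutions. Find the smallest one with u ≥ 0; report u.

0

gcd(26, 3):
  26 = 8*3 + 2
  3 = 1*2 + 1
  2 = 2*1
so gcd(26, 3) = 1.
1 divides 192, so solutions exist.
Back-substitute for Bézout coefficients:
  1 = 3 - 1*2
  ... = 26*(-1) + 3*(9)
Scale by 192/1 = 192: (u₀, v₀) = (-192, 1728).
General solution: u = -192 + 3t, v = 1728 - 26t for integer t.
u ≥ 0: smallest is -192 mod 3 = 0 (at t = 64), with v = 64.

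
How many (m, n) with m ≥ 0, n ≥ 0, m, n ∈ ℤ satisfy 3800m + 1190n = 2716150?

6

gcd(3800, 1190) = 10.
By Bézout, 3800*(-31) + 1190*(99) = 10.
One solution: (18, 2225).
General: m = 18 + 119t, n = 2225 - 380t.
m ≥ 0 ⇒ t ≥ 0; n ≥ 0 ⇒ t ≤ 5. So t ∈ [0, 5]: 6 solutions.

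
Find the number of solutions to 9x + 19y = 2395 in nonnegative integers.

14

gcd(19, 9):
  19 = 2·9 + 1
  9 = 9·1
so gcd(19, 9) = 1.
Back-substitute for Bézout coefficients:
  1 = 19 - 2·9
  ... = 9·(-2) + 19·(1)
Scale by 2395: one solution is (-4790, 2395). Reduce x mod 19: (17, 118).
General: x = 17 + 19t, y = 118 - 9t.
x ≥ 0 ⇒ t ≥ 0; y ≥ 0 ⇒ t ≤ 13. So t ∈ [0, 13]: 14 solutions.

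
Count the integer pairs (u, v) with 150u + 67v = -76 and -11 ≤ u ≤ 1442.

22

gcd(150, 67):
  150 = 2×67 + 16
  67 = 4×16 + 3
  16 = 5×3 + 1
  3 = 3×1
so gcd(150, 67) = 1.
Back-substitute for Bézout coefficients:
  1 = 16 - 5×3
  ... = 150×(21) + 67×(-47)
Scale by -76: particular solution (-1596, 3572); reduce u mod 67: (12, -28).
General solution: u = 12 + 67t, v = -28 - 150t for integer t.
-11 ≤ 12 + 67t ≤ 1442 gives t ∈ [0, 21], which is 22 values.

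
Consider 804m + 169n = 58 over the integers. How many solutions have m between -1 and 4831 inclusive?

28

gcd(804, 169) = 1.
By Bézout, 804*(-33) + 169*(157) = 1.
Particular solution: (114, -542).
General solution: m = 114 + 169t, n = -542 - 804t for integer t.
-1 ≤ 114 + 169t ≤ 4831 gives t ∈ [0, 27], which is 28 values.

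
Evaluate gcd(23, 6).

gcd(23, 6):
  23 = 3*6 + 5
  6 = 1*5 + 1
  5 = 5*1
so gcd(23, 6) = 1.

1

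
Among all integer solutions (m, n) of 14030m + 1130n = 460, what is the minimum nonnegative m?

gcd(14030, 1130):
  14030 = 12*1130 + 470
  1130 = 2*470 + 190
  470 = 2*190 + 90
  190 = 2*90 + 10
  90 = 9*10
so gcd(14030, 1130) = 10.
10 divides 460, so solutions exist.
Back-substitute for Bézout coefficients:
  10 = 190 - 2*90
  ... = 14030*(-12) + 1130*(149)
Scale by 460/10 = 46: (m₀, n₀) = (-552, 6854).
General solution: m = -552 + 113t, n = 6854 - 1403t for integer t.
m ≥ 0: smallest is -552 mod 113 = 13 (at t = 5), with n = -161.

13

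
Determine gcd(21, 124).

1

gcd(124, 21):
  124 = 5×21 + 19
  21 = 1×19 + 2
  19 = 9×2 + 1
  2 = 2×1
so gcd(124, 21) = 1.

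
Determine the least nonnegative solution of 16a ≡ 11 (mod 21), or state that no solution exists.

gcd(21, 16) = 1.
1 divides 11, so solutions exist.
By Bézout, 16·(4) + 21·(-3) = 1.
So 16·(4) ≡ 1 (mod 21); multiply by 11: a ≡ 44 (mod 21).
Smallest nonnegative: a = 44 mod 21 = 2.

2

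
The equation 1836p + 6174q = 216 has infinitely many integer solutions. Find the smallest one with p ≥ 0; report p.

101

gcd(6174, 1836):
  6174 = 3*1836 + 666
  1836 = 2*666 + 504
  666 = 1*504 + 162
  504 = 3*162 + 18
  162 = 9*18
so gcd(6174, 1836) = 18.
18 divides 216, so solutions exist.
Back-substitute for Bézout coefficients:
  18 = 504 - 3*162
  ... = 1836*(37) + 6174*(-11)
Scale by 216/18 = 12: (p₀, q₀) = (444, -132).
General solution: p = 444 + 343t, q = -132 - 102t for integer t.
p ≥ 0: smallest is 444 mod 343 = 101 (at t = -1), with q = -30.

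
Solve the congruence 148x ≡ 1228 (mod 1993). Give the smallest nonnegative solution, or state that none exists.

924

gcd(1993, 148) = 1.
1 divides 1228, so solutions exist.
By Bézout, 148*(202) + 1993*(-15) = 1.
So 148*(202) ≡ 1 (mod 1993); multiply by 1228: x ≡ 248056 (mod 1993).
Smallest nonnegative: x = 248056 mod 1993 = 924.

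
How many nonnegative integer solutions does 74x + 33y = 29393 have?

gcd(74, 33) = 1  (74 = 2·33 + 8, 33 = 4·8 + 1, 8 = 8·1).
Back-substituting, 74·(-4) + 33·(9) = 1.
Scale by 29393: one solution is (-117572, 264537). Reduce x mod 33: (7, 875).
General: x = 7 + 33t, y = 875 - 74t.
x ≥ 0 ⇒ t ≥ 0; y ≥ 0 ⇒ t ≤ 11. So t ∈ [0, 11]: 12 solutions.

12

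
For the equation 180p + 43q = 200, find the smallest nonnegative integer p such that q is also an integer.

25

gcd(180, 43):
  180 = 4×43 + 8
  43 = 5×8 + 3
  8 = 2×3 + 2
  3 = 1×2 + 1
  2 = 2×1
so gcd(180, 43) = 1.
1 divides 200, so solutions exist.
Back-substitute for Bézout coefficients:
  1 = 3 - 1×2
  ... = 180×(-16) + 43×(67)
Scale by 200/1 = 200: (p₀, q₀) = (-3200, 13400).
General solution: p = -3200 + 43t, q = 13400 - 180t for integer t.
p ≥ 0: smallest is -3200 mod 43 = 25 (at t = 75), with q = -100.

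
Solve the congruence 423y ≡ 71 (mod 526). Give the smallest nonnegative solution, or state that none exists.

367

gcd(526, 423) = 1.
1 divides 71, so solutions exist.
By Bézout, 423·(-143) + 526·(115) = 1.
So 423·(-143) ≡ 1 (mod 526); multiply by 71: y ≡ -10153 (mod 526).
Smallest nonnegative: y = -10153 mod 526 = 367.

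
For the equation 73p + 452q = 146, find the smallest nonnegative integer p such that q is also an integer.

gcd(452, 73) = 1.
1 divides 146, so solutions exist.
By Bézout, 73×(161) + 452×(-26) = 1.
Scale by 146/1 = 146: (p₀, q₀) = (23506, -3796).
General solution: p = 23506 + 452t, q = -3796 - 73t for integer t.
p ≥ 0: smallest is 23506 mod 452 = 2 (at t = -52), with q = 0.

2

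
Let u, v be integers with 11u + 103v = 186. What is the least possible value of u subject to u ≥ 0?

45

gcd(103, 11) = 1.
1 divides 186, so solutions exist.
By Bézout, 11*(-28) + 103*(3) = 1.
Scale by 186/1 = 186: (u₀, v₀) = (-5208, 558).
General solution: u = -5208 + 103t, v = 558 - 11t for integer t.
u ≥ 0: smallest is -5208 mod 103 = 45 (at t = 51), with v = -3.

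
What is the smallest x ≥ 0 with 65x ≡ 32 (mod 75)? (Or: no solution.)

gcd(75, 65):
  75 = 1·65 + 10
  65 = 6·10 + 5
  10 = 2·5
so gcd(75, 65) = 5.
5 does not divide 32, so the congruence has no solution.

no solution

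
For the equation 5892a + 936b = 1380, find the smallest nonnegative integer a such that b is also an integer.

5

gcd(5892, 936):
  5892 = 6·936 + 276
  936 = 3·276 + 108
  276 = 2·108 + 60
  108 = 1·60 + 48
  60 = 1·48 + 12
  48 = 4·12
so gcd(5892, 936) = 12.
12 divides 1380, so solutions exist.
Back-substitute for Bézout coefficients:
  12 = 60 - 1·48
  ... = 5892·(17) + 936·(-107)
Scale by 1380/12 = 115: (a₀, b₀) = (1955, -12305).
General solution: a = 1955 + 78t, b = -12305 - 491t for integer t.
a ≥ 0: smallest is 1955 mod 78 = 5 (at t = -25), with b = -30.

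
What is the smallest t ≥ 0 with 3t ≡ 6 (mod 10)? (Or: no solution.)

gcd(10, 3) = 1.
1 divides 6, so solutions exist.
By Bézout, 3*(-3) + 10*(1) = 1.
So 3*(-3) ≡ 1 (mod 10); multiply by 6: t ≡ -18 (mod 10).
Smallest nonnegative: t = -18 mod 10 = 2.

2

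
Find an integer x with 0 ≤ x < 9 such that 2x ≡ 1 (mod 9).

gcd(9, 2):
  9 = 4*2 + 1
  2 = 2*1
so gcd(9, 2) = 1.
Back-substitute for Bézout coefficients:
  1 = 9 - 4*2
  ... = 2*(-4) + 9*(1)
So 2*-4 ≡ 1 (mod 9), and -4 mod 9 = 5.

5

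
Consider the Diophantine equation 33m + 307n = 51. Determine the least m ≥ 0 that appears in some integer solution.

169

gcd(307, 33) = 1  (307 = 9*33 + 10, 33 = 3*10 + 3, 10 = 3*3 + 1, 3 = 3*1).
1 divides 51, so solutions exist.
Back-substituting, 33*(-93) + 307*(10) = 1.
Scale by 51/1 = 51: (m₀, n₀) = (-4743, 510).
General solution: m = -4743 + 307t, n = 510 - 33t for integer t.
m ≥ 0: smallest is -4743 mod 307 = 169 (at t = 16), with n = -18.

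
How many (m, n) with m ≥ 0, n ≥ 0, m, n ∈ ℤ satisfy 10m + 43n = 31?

0

gcd(43, 10) = 1  (43 = 4×10 + 3, 10 = 3×3 + 1, 3 = 3×1).
Back-substituting, 10×(13) + 43×(-3) = 1.
Scale by 31: one solution is (403, -93). Reduce m mod 43: (16, -3).
General: m = 16 + 43t, n = -3 - 10t.
m ≥ 0 ⇒ t ≥ 0; n ≥ 0 ⇒ t ≤ -1. So t ∈ [0, -1]: 0 solutions.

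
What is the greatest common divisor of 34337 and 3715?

1

gcd(34337, 3715):
  34337 = 9×3715 + 902
  3715 = 4×902 + 107
  902 = 8×107 + 46
  107 = 2×46 + 15
  46 = 3×15 + 1
  15 = 15×1
so gcd(34337, 3715) = 1.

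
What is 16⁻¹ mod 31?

gcd(31, 16):
  31 = 1·16 + 15
  16 = 1·15 + 1
  15 = 15·1
so gcd(31, 16) = 1.
Back-substitute for Bézout coefficients:
  1 = 16 - 1·15
  ... = 16·(2) + 31·(-1)
So 16·2 ≡ 1 (mod 31), and 2 mod 31 = 2.

2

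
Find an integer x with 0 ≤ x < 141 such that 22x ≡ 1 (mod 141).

109

gcd(141, 22):
  141 = 6×22 + 9
  22 = 2×9 + 4
  9 = 2×4 + 1
  4 = 4×1
so gcd(141, 22) = 1.
Back-substitute for Bézout coefficients:
  1 = 9 - 2×4
  ... = 22×(-32) + 141×(5)
So 22×-32 ≡ 1 (mod 141), and -32 mod 141 = 109.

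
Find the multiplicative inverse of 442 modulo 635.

533

gcd(635, 442) = 1.
By Bézout, 442*(-102) + 635*(71) = 1.
So 442*-102 ≡ 1 (mod 635), and -102 mod 635 = 533.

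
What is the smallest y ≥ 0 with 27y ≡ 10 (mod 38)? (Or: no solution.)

6

gcd(38, 27) = 1.
1 divides 10, so solutions exist.
By Bézout, 27*(-7) + 38*(5) = 1.
So 27*(-7) ≡ 1 (mod 38); multiply by 10: y ≡ -70 (mod 38).
Smallest nonnegative: y = -70 mod 38 = 6.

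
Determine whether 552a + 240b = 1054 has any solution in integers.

gcd(552, 240) = 24.
24 does not divide 1054 (remainder 22), so no integer solutions.

no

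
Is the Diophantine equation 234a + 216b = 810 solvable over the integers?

gcd(234, 216) = 18  (234 = 1×216 + 18, 216 = 12×18).
18 divides 810, so integer solutions exist.

yes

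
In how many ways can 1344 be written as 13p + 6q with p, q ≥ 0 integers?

gcd(13, 6) = 1  (13 = 2×6 + 1, 6 = 6×1).
Back-substituting, 13×(1) + 6×(-2) = 1.
Scale by 1344: one solution is (1344, -2688). Reduce p mod 6: (0, 224).
General: p = 0 + 6t, q = 224 - 13t.
p ≥ 0 ⇒ t ≥ 0; q ≥ 0 ⇒ t ≤ 17. So t ∈ [0, 17]: 18 solutions.

18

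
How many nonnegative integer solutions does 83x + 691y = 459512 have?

8

gcd(691, 83) = 1  (691 = 8·83 + 27, 83 = 3·27 + 2, 27 = 13·2 + 1, 2 = 2·1).
Back-substituting, 83·(-333) + 691·(40) = 1.
Scale by 459512: one solution is (-153017496, 18380480). Reduce x mod 691: (308, 628).
General: x = 308 + 691t, y = 628 - 83t.
x ≥ 0 ⇒ t ≥ 0; y ≥ 0 ⇒ t ≤ 7. So t ∈ [0, 7]: 8 solutions.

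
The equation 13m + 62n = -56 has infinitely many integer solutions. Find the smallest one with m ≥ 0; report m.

10

gcd(62, 13):
  62 = 4·13 + 10
  13 = 1·10 + 3
  10 = 3·3 + 1
  3 = 3·1
so gcd(62, 13) = 1.
1 divides -56, so solutions exist.
Back-substitute for Bézout coefficients:
  1 = 10 - 3·3
  ... = 13·(-19) + 62·(4)
Scale by -56/1 = -56: (m₀, n₀) = (1064, -224).
General solution: m = 1064 + 62t, n = -224 - 13t for integer t.
m ≥ 0: smallest is 1064 mod 62 = 10 (at t = -17), with n = -3.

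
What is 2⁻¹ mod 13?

gcd(13, 2) = 1.
By Bézout, 2×(-6) + 13×(1) = 1.
So 2×-6 ≡ 1 (mod 13), and -6 mod 13 = 7.

7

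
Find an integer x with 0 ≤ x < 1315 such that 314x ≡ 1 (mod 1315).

gcd(1315, 314):
  1315 = 4×314 + 59
  314 = 5×59 + 19
  59 = 3×19 + 2
  19 = 9×2 + 1
  2 = 2×1
so gcd(1315, 314) = 1.
Back-substitute for Bézout coefficients:
  1 = 19 - 9×2
  ... = 314×(624) + 1315×(-149)
So 314×624 ≡ 1 (mod 1315), and 624 mod 1315 = 624.

624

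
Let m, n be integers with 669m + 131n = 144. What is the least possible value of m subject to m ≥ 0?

29

gcd(669, 131) = 1.
1 divides 144, so solutions exist.
By Bézout, 669·(-28) + 131·(143) = 1.
Scale by 144/1 = 144: (m₀, n₀) = (-4032, 20592).
General solution: m = -4032 + 131t, n = 20592 - 669t for integer t.
m ≥ 0: smallest is -4032 mod 131 = 29 (at t = 31), with n = -147.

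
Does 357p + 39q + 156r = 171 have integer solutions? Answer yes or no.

gcd(357, 39) = 3  (357 = 9*39 + 6, 39 = 6*6 + 3, 6 = 2*3).
gcd(3, 156) = 3.
3 divides 171, so integer solutions exist.

yes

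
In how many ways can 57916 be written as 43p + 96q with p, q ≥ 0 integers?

14

gcd(96, 43) = 1  (96 = 2×43 + 10, 43 = 4×10 + 3, 10 = 3×3 + 1, 3 = 3×1).
Back-substituting, 43×(-29) + 96×(13) = 1.
Scale by 57916: one solution is (-1679564, 752908). Reduce p mod 96: (52, 580).
General: p = 52 + 96t, q = 580 - 43t.
p ≥ 0 ⇒ t ≥ 0; q ≥ 0 ⇒ t ≤ 13. So t ∈ [0, 13]: 14 solutions.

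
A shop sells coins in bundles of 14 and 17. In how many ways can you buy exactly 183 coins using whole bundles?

1

Need nonnegative integers with 14j + 17k = 183.
gcd(14, 17) = 1, and 14·(-6) + 17·(5) = 1.
So (j₀, k₀) = (-1098, 915); general j = -1098 + 17t, k = 915 - 14t.
j ≥ 0 ⇒ t ≥ 65; k ≥ 0 ⇒ t ≤ 65. That's 1 value of t.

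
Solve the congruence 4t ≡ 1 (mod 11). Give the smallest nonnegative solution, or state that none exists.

3

gcd(11, 4):
  11 = 2*4 + 3
  4 = 1*3 + 1
  3 = 3*1
so gcd(11, 4) = 1.
1 divides 1, so solutions exist.
Back-substitute for Bézout coefficients:
  1 = 4 - 1*3
  ... = 4*(3) + 11*(-1)
So 4*(3) ≡ 1 (mod 11); multiply by 1: t ≡ 3 (mod 11).
Smallest nonnegative: t = 3 mod 11 = 3.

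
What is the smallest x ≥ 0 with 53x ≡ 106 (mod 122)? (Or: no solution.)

gcd(122, 53):
  122 = 2·53 + 16
  53 = 3·16 + 5
  16 = 3·5 + 1
  5 = 5·1
so gcd(122, 53) = 1.
1 divides 106, so solutions exist.
Back-substitute for Bézout coefficients:
  1 = 16 - 3·5
  ... = 53·(-23) + 122·(10)
So 53·(-23) ≡ 1 (mod 122); multiply by 106: x ≡ -2438 (mod 122).
Smallest nonnegative: x = -2438 mod 122 = 2.

2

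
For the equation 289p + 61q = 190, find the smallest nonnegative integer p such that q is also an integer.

11

gcd(289, 61):
  289 = 4×61 + 45
  61 = 1×45 + 16
  45 = 2×16 + 13
  16 = 1×13 + 3
  13 = 4×3 + 1
  3 = 3×1
so gcd(289, 61) = 1.
1 divides 190, so solutions exist.
Back-substitute for Bézout coefficients:
  1 = 13 - 4×3
  ... = 289×(19) + 61×(-90)
Scale by 190/1 = 190: (p₀, q₀) = (3610, -17100).
General solution: p = 3610 + 61t, q = -17100 - 289t for integer t.
p ≥ 0: smallest is 3610 mod 61 = 11 (at t = -59), with q = -49.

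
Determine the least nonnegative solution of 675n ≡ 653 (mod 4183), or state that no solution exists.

1606

gcd(4183, 675) = 1  (4183 = 6*675 + 133, 675 = 5*133 + 10, 133 = 13*10 + 3, 10 = 3*3 + 1, 3 = 3*1).
1 divides 653, so solutions exist.
Back-substituting, 675*(1258) + 4183*(-203) = 1.
So 675*(1258) ≡ 1 (mod 4183); multiply by 653: n ≡ 821474 (mod 4183).
Smallest nonnegative: n = 821474 mod 4183 = 1606.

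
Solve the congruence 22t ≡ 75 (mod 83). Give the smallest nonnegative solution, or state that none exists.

60

gcd(83, 22) = 1  (83 = 3*22 + 17, 22 = 1*17 + 5, 17 = 3*5 + 2, 5 = 2*2 + 1, 2 = 2*1).
1 divides 75, so solutions exist.
Back-substituting, 22*(34) + 83*(-9) = 1.
So 22*(34) ≡ 1 (mod 83); multiply by 75: t ≡ 2550 (mod 83).
Smallest nonnegative: t = 2550 mod 83 = 60.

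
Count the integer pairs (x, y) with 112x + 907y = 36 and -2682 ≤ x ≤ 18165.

23

gcd(907, 112) = 1.
By Bézout, 112*(-413) + 907*(51) = 1.
Particular solution: (551, -68).
General solution: x = 551 + 907t, y = -68 - 112t for integer t.
-2682 ≤ 551 + 907t ≤ 18165 gives t ∈ [-3, 19], which is 23 values.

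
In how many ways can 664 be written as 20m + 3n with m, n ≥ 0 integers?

gcd(20, 3):
  20 = 6·3 + 2
  3 = 1·2 + 1
  2 = 2·1
so gcd(20, 3) = 1.
Back-substitute for Bézout coefficients:
  1 = 3 - 1·2
  ... = 20·(-1) + 3·(7)
Scale by 664: one solution is (-664, 4648). Reduce m mod 3: (2, 208).
General: m = 2 + 3t, n = 208 - 20t.
m ≥ 0 ⇒ t ≥ 0; n ≥ 0 ⇒ t ≤ 10. So t ∈ [0, 10]: 11 solutions.

11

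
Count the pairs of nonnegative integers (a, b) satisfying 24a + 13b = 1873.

6

gcd(24, 13) = 1  (24 = 1*13 + 11, 13 = 1*11 + 2, 11 = 5*2 + 1, 2 = 2*1).
Back-substituting, 24*(6) + 13*(-11) = 1.
Scale by 1873: one solution is (11238, -20603). Reduce a mod 13: (6, 133).
General: a = 6 + 13t, b = 133 - 24t.
a ≥ 0 ⇒ t ≥ 0; b ≥ 0 ⇒ t ≤ 5. So t ∈ [0, 5]: 6 solutions.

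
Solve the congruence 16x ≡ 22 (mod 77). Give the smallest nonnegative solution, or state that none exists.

gcd(77, 16) = 1  (77 = 4*16 + 13, 16 = 1*13 + 3, 13 = 4*3 + 1, 3 = 3*1).
1 divides 22, so solutions exist.
Back-substituting, 16*(-24) + 77*(5) = 1.
So 16*(-24) ≡ 1 (mod 77); multiply by 22: x ≡ -528 (mod 77).
Smallest nonnegative: x = -528 mod 77 = 11.

11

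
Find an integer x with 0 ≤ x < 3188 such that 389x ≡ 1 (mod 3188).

713

gcd(3188, 389) = 1.
By Bézout, 389×(713) + 3188×(-87) = 1.
So 389×713 ≡ 1 (mod 3188), and 713 mod 3188 = 713.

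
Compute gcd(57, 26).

gcd(57, 26) = 1  (57 = 2×26 + 5, 26 = 5×5 + 1, 5 = 5×1).

1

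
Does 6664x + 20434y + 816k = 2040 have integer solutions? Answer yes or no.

yes

gcd(20434, 6664) = 34  (20434 = 3*6664 + 442, 6664 = 15*442 + 34, 442 = 13*34).
gcd(34, 816) = 34.
34 divides 2040, so integer solutions exist.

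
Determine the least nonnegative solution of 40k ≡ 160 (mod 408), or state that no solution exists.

gcd(408, 40):
  408 = 10*40 + 8
  40 = 5*8
so gcd(408, 40) = 8.
8 divides 160, so solutions exist.
Back-substitute for Bézout coefficients:
  8 = 408 - 10*40
  ... = 40*(-10) + 408*(1)
So 40*(-10) ≡ 8 (mod 408); multiply by 20: k ≡ -200 (mod 51).
Smallest nonnegative: k = -200 mod 51 = 4.

4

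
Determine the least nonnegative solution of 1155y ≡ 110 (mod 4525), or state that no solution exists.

862

gcd(4525, 1155):
  4525 = 3×1155 + 1060
  1155 = 1×1060 + 95
  1060 = 11×95 + 15
  95 = 6×15 + 5
  15 = 3×5
so gcd(4525, 1155) = 5.
5 divides 110, so solutions exist.
Back-substitute for Bézout coefficients:
  5 = 95 - 6×15
  ... = 1155×(286) + 4525×(-73)
So 1155×(286) ≡ 5 (mod 4525); multiply by 22: y ≡ 6292 (mod 905).
Smallest nonnegative: y = 6292 mod 905 = 862.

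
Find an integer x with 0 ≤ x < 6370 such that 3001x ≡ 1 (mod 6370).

gcd(6370, 3001):
  6370 = 2·3001 + 368
  3001 = 8·368 + 57
  368 = 6·57 + 26
  57 = 2·26 + 5
  26 = 5·5 + 1
  5 = 5·1
so gcd(6370, 3001) = 1.
Back-substitute for Bézout coefficients:
  1 = 26 - 5·5
  ... = 3001·(-1229) + 6370·(579)
So 3001·-1229 ≡ 1 (mod 6370), and -1229 mod 6370 = 5141.

5141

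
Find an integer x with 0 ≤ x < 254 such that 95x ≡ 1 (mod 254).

gcd(254, 95):
  254 = 2*95 + 64
  95 = 1*64 + 31
  64 = 2*31 + 2
  31 = 15*2 + 1
  2 = 2*1
so gcd(254, 95) = 1.
Back-substitute for Bézout coefficients:
  1 = 31 - 15*2
  ... = 95*(123) + 254*(-46)
So 95*123 ≡ 1 (mod 254), and 123 mod 254 = 123.

123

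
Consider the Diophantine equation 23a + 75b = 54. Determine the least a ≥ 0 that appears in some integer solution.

gcd(75, 23):
  75 = 3×23 + 6
  23 = 3×6 + 5
  6 = 1×5 + 1
  5 = 5×1
so gcd(75, 23) = 1.
1 divides 54, so solutions exist.
Back-substitute for Bézout coefficients:
  1 = 6 - 1×5
  ... = 23×(-13) + 75×(4)
Scale by 54/1 = 54: (a₀, b₀) = (-702, 216).
General solution: a = -702 + 75t, b = 216 - 23t for integer t.
a ≥ 0: smallest is -702 mod 75 = 48 (at t = 10), with b = -14.

48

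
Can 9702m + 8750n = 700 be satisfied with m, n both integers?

gcd(9702, 8750):
  9702 = 1×8750 + 952
  8750 = 9×952 + 182
  952 = 5×182 + 42
  182 = 4×42 + 14
  42 = 3×14
so gcd(9702, 8750) = 14.
14 divides 700, so integer solutions exist.

yes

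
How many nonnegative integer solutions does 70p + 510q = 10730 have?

gcd(510, 70) = 10  (510 = 7×70 + 20, 70 = 3×20 + 10, 20 = 2×10).
Back-substituting, 70×(22) + 510×(-3) = 10.
Scale by 1073: one solution is (23606, -3219). Reduce p mod 51: (44, 15).
General: p = 44 + 51t, q = 15 - 7t.
p ≥ 0 ⇒ t ≥ 0; q ≥ 0 ⇒ t ≤ 2. So t ∈ [0, 2]: 3 solutions.

3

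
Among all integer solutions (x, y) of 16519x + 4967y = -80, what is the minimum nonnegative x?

2112

gcd(16519, 4967):
  16519 = 3·4967 + 1618
  4967 = 3·1618 + 113
  1618 = 14·113 + 36
  113 = 3·36 + 5
  36 = 7·5 + 1
  5 = 5·1
so gcd(16519, 4967) = 1.
1 divides -80, so solutions exist.
Back-substitute for Bézout coefficients:
  1 = 36 - 7·5
  ... = 16519·(967) + 4967·(-3216)
Scale by -80/1 = -80: (x₀, y₀) = (-77360, 257280).
General solution: x = -77360 + 4967t, y = 257280 - 16519t for integer t.
x ≥ 0: smallest is -77360 mod 4967 = 2112 (at t = 16), with y = -7024.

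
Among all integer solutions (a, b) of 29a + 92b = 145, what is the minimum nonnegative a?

gcd(92, 29) = 1  (92 = 3×29 + 5, 29 = 5×5 + 4, 5 = 1×4 + 1, 4 = 4×1).
1 divides 145, so solutions exist.
Back-substituting, 29×(-19) + 92×(6) = 1.
Scale by 145/1 = 145: (a₀, b₀) = (-2755, 870).
General solution: a = -2755 + 92t, b = 870 - 29t for integer t.
a ≥ 0: smallest is -2755 mod 92 = 5 (at t = 30), with b = 0.

5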